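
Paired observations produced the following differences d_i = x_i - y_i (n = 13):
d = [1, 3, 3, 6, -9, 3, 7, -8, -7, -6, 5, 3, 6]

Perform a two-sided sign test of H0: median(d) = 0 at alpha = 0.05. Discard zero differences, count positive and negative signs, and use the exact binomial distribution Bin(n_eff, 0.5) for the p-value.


Step 1: Discard zero differences. Original n = 13; n_eff = number of nonzero differences = 13.
Nonzero differences (with sign): +1, +3, +3, +6, -9, +3, +7, -8, -7, -6, +5, +3, +6
Step 2: Count signs: positive = 9, negative = 4.
Step 3: Under H0: P(positive) = 0.5, so the number of positives S ~ Bin(13, 0.5).
Step 4: Two-sided exact p-value = sum of Bin(13,0.5) probabilities at or below the observed probability = 0.266846.
Step 5: alpha = 0.05. fail to reject H0.

n_eff = 13, pos = 9, neg = 4, p = 0.266846, fail to reject H0.


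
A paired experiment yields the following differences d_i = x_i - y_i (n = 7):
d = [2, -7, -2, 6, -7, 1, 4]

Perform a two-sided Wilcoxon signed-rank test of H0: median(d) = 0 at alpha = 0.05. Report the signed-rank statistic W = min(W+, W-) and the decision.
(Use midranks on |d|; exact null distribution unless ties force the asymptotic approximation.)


Step 1: Drop any zero differences (none here) and take |d_i|.
|d| = [2, 7, 2, 6, 7, 1, 4]
Step 2: Midrank |d_i| (ties get averaged ranks).
ranks: |2|->2.5, |7|->6.5, |2|->2.5, |6|->5, |7|->6.5, |1|->1, |4|->4
Step 3: Attach original signs; sum ranks with positive sign and with negative sign.
W+ = 2.5 + 5 + 1 + 4 = 12.5
W- = 6.5 + 2.5 + 6.5 = 15.5
(Check: W+ + W- = 28 should equal n(n+1)/2 = 28.)
Step 4: Test statistic W = min(W+, W-) = 12.5.
Step 5: Ties in |d|, so use the tie-corrected normal approximation.
        E[W] = n(n+1)/4 = 7*8/4 = 14.
        Tie groups: |d|=2 (t=2), |d|=7 (t=2); sum(t^3 - t) = 12.
        Var[W] = n(n+1)(2n+1)/24 - sum(t^3-t)/48 = 840/24 - 12/48 = 34.75.
        z = (W - E[W]) / sqrt(Var[W]) = (12.5 - 14) / 5.8949 = -0.2545.
        Two-sided p = 2*Phi(z) = 0.799143.
Step 6: alpha = 0.05. fail to reject H0.

W+ = 12.5, W- = 15.5, W = min = 12.5, p = 0.799143, fail to reject H0.


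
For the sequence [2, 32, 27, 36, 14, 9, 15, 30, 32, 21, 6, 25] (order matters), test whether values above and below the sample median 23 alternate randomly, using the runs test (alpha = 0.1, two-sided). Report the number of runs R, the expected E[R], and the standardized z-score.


Step 1: Compute median = 23; label A = above, B = below.
Labels in order: BAAABBBAABBA  (n_A = 6, n_B = 6)
Step 2: Count runs R = 6.
Step 3: Under H0 (random ordering), E[R] = 2*n_A*n_B/(n_A+n_B) + 1 = 2*6*6/12 + 1 = 7.0000.
        Var[R] = 2*n_A*n_B*(2*n_A*n_B - n_A - n_B) / ((n_A+n_B)^2 * (n_A+n_B-1)) = 4320/1584 = 2.7273.
        SD[R] = 1.6514.
Step 4: Continuity-corrected z = (R + 0.5 - E[R]) / SD[R] = (6 + 0.5 - 7.0000) / 1.6514 = -0.3028.
Step 5: Two-sided p-value via normal approximation = 2*(1 - Phi(|z|)) = 0.762069.
Step 6: alpha = 0.1. fail to reject H0.

R = 6, z = -0.3028, p = 0.762069, fail to reject H0.


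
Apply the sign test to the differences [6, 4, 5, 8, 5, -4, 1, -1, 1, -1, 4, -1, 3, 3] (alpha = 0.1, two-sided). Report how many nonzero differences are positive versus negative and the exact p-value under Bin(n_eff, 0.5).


Step 1: Discard zero differences. Original n = 14; n_eff = number of nonzero differences = 14.
Nonzero differences (with sign): +6, +4, +5, +8, +5, -4, +1, -1, +1, -1, +4, -1, +3, +3
Step 2: Count signs: positive = 10, negative = 4.
Step 3: Under H0: P(positive) = 0.5, so the number of positives S ~ Bin(14, 0.5).
Step 4: Two-sided exact p-value = sum of Bin(14,0.5) probabilities at or below the observed probability = 0.179565.
Step 5: alpha = 0.1. fail to reject H0.

n_eff = 14, pos = 10, neg = 4, p = 0.179565, fail to reject H0.


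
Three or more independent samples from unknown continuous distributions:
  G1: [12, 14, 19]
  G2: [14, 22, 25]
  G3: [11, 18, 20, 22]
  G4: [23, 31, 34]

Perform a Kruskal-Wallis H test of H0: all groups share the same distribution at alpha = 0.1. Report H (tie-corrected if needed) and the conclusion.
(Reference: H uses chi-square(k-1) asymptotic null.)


Step 1: Combine all N = 13 observations and assign midranks.
sorted (value, group, rank): (11,G3,1), (12,G1,2), (14,G1,3.5), (14,G2,3.5), (18,G3,5), (19,G1,6), (20,G3,7), (22,G2,8.5), (22,G3,8.5), (23,G4,10), (25,G2,11), (31,G4,12), (34,G4,13)
Step 2: Sum ranks within each group.
R_1 = 11.5 (n_1 = 3)
R_2 = 23 (n_2 = 3)
R_3 = 21.5 (n_3 = 4)
R_4 = 35 (n_4 = 3)
Step 3: H = 12/(N(N+1)) * sum(R_i^2/n_i) - 3(N+1)
     = 12/(13*14) * (11.5^2/3 + 23^2/3 + 21.5^2/4 + 35^2/3) - 3*14
     = 0.065934 * 744.312 - 42
     = 7.075549.
Step 4: Ties present; correction factor C = 1 - 12/(13^3 - 13) = 0.994505. Corrected H = 7.075549 / 0.994505 = 7.114641.
Step 5: Under H0, H ~ chi^2(3); p-value = 0.068332.
Step 6: alpha = 0.1. reject H0.

H = 7.1146, df = 3, p = 0.068332, reject H0.


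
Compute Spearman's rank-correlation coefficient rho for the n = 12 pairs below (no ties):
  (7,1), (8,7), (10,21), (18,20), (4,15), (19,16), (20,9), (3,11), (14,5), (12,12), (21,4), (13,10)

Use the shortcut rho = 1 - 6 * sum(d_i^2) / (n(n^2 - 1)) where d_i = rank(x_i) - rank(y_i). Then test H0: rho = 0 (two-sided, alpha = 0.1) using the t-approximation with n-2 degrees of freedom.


Step 1: Rank x and y separately (midranks; no ties here).
rank(x): 7->3, 8->4, 10->5, 18->9, 4->2, 19->10, 20->11, 3->1, 14->8, 12->6, 21->12, 13->7
rank(y): 1->1, 7->4, 21->12, 20->11, 15->9, 16->10, 9->5, 11->7, 5->3, 12->8, 4->2, 10->6
Step 2: d_i = R_x(i) - R_y(i); compute d_i^2.
  (3-1)^2=4, (4-4)^2=0, (5-12)^2=49, (9-11)^2=4, (2-9)^2=49, (10-10)^2=0, (11-5)^2=36, (1-7)^2=36, (8-3)^2=25, (6-8)^2=4, (12-2)^2=100, (7-6)^2=1
sum(d^2) = 308.
Step 3: rho = 1 - 6*308 / (12*(12^2 - 1)) = 1 - 1848/1716 = -0.076923.
Step 4: Under H0, t = rho * sqrt((n-2)/(1-rho^2)) = -0.2440 ~ t(10).
Step 5: Two-sided p-value from the t-distribution with 10 df = 0.812183.
Step 6: alpha = 0.1. fail to reject H0.

rho = -0.0769, p = 0.812183, fail to reject H0 at alpha = 0.1.


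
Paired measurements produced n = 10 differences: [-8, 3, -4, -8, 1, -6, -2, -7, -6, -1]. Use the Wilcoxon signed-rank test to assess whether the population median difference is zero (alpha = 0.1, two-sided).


Step 1: Drop any zero differences (none here) and take |d_i|.
|d| = [8, 3, 4, 8, 1, 6, 2, 7, 6, 1]
Step 2: Midrank |d_i| (ties get averaged ranks).
ranks: |8|->9.5, |3|->4, |4|->5, |8|->9.5, |1|->1.5, |6|->6.5, |2|->3, |7|->8, |6|->6.5, |1|->1.5
Step 3: Attach original signs; sum ranks with positive sign and with negative sign.
W+ = 4 + 1.5 = 5.5
W- = 9.5 + 5 + 9.5 + 6.5 + 3 + 8 + 6.5 + 1.5 = 49.5
(Check: W+ + W- = 55 should equal n(n+1)/2 = 55.)
Step 4: Test statistic W = min(W+, W-) = 5.5.
Step 5: Ties in |d|, so use the tie-corrected normal approximation.
        E[W] = n(n+1)/4 = 10*11/4 = 27.5.
        Tie groups: |d|=1 (t=2), |d|=6 (t=2), |d|=8 (t=2); sum(t^3 - t) = 18.
        Var[W] = n(n+1)(2n+1)/24 - sum(t^3-t)/48 = 2310/24 - 18/48 = 95.875.
        z = (W - E[W]) / sqrt(Var[W]) = (5.5 - 27.5) / 9.7916 = -2.2468.
        Two-sided p = 2*Phi(z) = 0.024651.
Step 6: alpha = 0.1. reject H0.

W+ = 5.5, W- = 49.5, W = min = 5.5, p = 0.024651, reject H0.


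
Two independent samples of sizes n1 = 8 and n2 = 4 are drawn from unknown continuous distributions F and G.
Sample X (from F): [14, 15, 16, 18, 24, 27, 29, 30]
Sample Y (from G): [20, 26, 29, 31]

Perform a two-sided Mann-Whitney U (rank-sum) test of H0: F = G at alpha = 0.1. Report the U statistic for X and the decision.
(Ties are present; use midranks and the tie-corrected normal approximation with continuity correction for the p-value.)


Step 1: Combine and sort all 12 observations; assign midranks.
sorted (value, group): (14,X), (15,X), (16,X), (18,X), (20,Y), (24,X), (26,Y), (27,X), (29,X), (29,Y), (30,X), (31,Y)
ranks: 14->1, 15->2, 16->3, 18->4, 20->5, 24->6, 26->7, 27->8, 29->9.5, 29->9.5, 30->11, 31->12
Step 2: Rank sum for X: R1 = 1 + 2 + 3 + 4 + 6 + 8 + 9.5 + 11 = 44.5.
Step 3: U_X = R1 - n1(n1+1)/2 = 44.5 - 8*9/2 = 44.5 - 36 = 8.5.
       U_Y = n1*n2 - U_X = 32 - 8.5 = 23.5.
Step 4: Ties are present, so use the tie-corrected normal approximation (with continuity correction) for the p-value.
Step 5: p-value = 0.233663; compare to alpha = 0.1. fail to reject H0.

U_X = 8.5, p = 0.233663, fail to reject H0 at alpha = 0.1.


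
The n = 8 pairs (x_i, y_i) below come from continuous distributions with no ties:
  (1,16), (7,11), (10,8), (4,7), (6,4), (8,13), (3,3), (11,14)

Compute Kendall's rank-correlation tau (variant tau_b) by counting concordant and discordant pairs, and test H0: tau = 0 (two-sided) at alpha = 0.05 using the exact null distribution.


Step 1: Enumerate the 28 unordered pairs (i,j) with i<j and classify each by sign(x_j-x_i) * sign(y_j-y_i).
  (1,2):dx=+6,dy=-5->D; (1,3):dx=+9,dy=-8->D; (1,4):dx=+3,dy=-9->D; (1,5):dx=+5,dy=-12->D
  (1,6):dx=+7,dy=-3->D; (1,7):dx=+2,dy=-13->D; (1,8):dx=+10,dy=-2->D; (2,3):dx=+3,dy=-3->D
  (2,4):dx=-3,dy=-4->C; (2,5):dx=-1,dy=-7->C; (2,6):dx=+1,dy=+2->C; (2,7):dx=-4,dy=-8->C
  (2,8):dx=+4,dy=+3->C; (3,4):dx=-6,dy=-1->C; (3,5):dx=-4,dy=-4->C; (3,6):dx=-2,dy=+5->D
  (3,7):dx=-7,dy=-5->C; (3,8):dx=+1,dy=+6->C; (4,5):dx=+2,dy=-3->D; (4,6):dx=+4,dy=+6->C
  (4,7):dx=-1,dy=-4->C; (4,8):dx=+7,dy=+7->C; (5,6):dx=+2,dy=+9->C; (5,7):dx=-3,dy=-1->C
  (5,8):dx=+5,dy=+10->C; (6,7):dx=-5,dy=-10->C; (6,8):dx=+3,dy=+1->C; (7,8):dx=+8,dy=+11->C
Step 2: C = 18, D = 10, total pairs = 28.
Step 3: tau = (C - D)/(n(n-1)/2) = (18 - 10)/28 = 0.285714.
Step 4: Exact two-sided p-value (enumerate n! = 40320 permutations of y under H0): p = 0.398760.
Step 5: alpha = 0.05. fail to reject H0.

tau_b = 0.2857 (C=18, D=10), p = 0.398760, fail to reject H0.


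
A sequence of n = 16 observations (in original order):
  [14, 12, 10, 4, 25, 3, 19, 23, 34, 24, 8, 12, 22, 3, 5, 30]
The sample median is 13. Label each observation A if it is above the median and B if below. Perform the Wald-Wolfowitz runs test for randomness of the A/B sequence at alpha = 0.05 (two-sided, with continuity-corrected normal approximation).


Step 1: Compute median = 13; label A = above, B = below.
Labels in order: ABBBABAAAABBABBA  (n_A = 8, n_B = 8)
Step 2: Count runs R = 9.
Step 3: Under H0 (random ordering), E[R] = 2*n_A*n_B/(n_A+n_B) + 1 = 2*8*8/16 + 1 = 9.0000.
        Var[R] = 2*n_A*n_B*(2*n_A*n_B - n_A - n_B) / ((n_A+n_B)^2 * (n_A+n_B-1)) = 14336/3840 = 3.7333.
        SD[R] = 1.9322.
Step 4: R = E[R], so z = 0 with no continuity correction.
Step 5: Two-sided p-value via normal approximation = 2*(1 - Phi(|z|)) = 1.000000.
Step 6: alpha = 0.05. fail to reject H0.

R = 9, z = 0.0000, p = 1.000000, fail to reject H0.


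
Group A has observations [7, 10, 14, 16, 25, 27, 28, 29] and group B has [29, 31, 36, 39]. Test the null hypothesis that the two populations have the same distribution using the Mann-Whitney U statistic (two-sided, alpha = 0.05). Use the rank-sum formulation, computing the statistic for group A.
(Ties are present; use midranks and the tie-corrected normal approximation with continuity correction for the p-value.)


Step 1: Combine and sort all 12 observations; assign midranks.
sorted (value, group): (7,X), (10,X), (14,X), (16,X), (25,X), (27,X), (28,X), (29,X), (29,Y), (31,Y), (36,Y), (39,Y)
ranks: 7->1, 10->2, 14->3, 16->4, 25->5, 27->6, 28->7, 29->8.5, 29->8.5, 31->10, 36->11, 39->12
Step 2: Rank sum for X: R1 = 1 + 2 + 3 + 4 + 5 + 6 + 7 + 8.5 = 36.5.
Step 3: U_X = R1 - n1(n1+1)/2 = 36.5 - 8*9/2 = 36.5 - 36 = 0.5.
       U_Y = n1*n2 - U_X = 32 - 0.5 = 31.5.
Step 4: Ties are present, so use the tie-corrected normal approximation (with continuity correction) for the p-value.
Step 5: p-value = 0.010708; compare to alpha = 0.05. reject H0.

U_X = 0.5, p = 0.010708, reject H0 at alpha = 0.05.


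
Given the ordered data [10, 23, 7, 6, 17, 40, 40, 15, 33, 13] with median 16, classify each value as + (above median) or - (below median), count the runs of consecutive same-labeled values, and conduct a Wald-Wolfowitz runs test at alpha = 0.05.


Step 1: Compute median = 16; label A = above, B = below.
Labels in order: BABBAAABAB  (n_A = 5, n_B = 5)
Step 2: Count runs R = 7.
Step 3: Under H0 (random ordering), E[R] = 2*n_A*n_B/(n_A+n_B) + 1 = 2*5*5/10 + 1 = 6.0000.
        Var[R] = 2*n_A*n_B*(2*n_A*n_B - n_A - n_B) / ((n_A+n_B)^2 * (n_A+n_B-1)) = 2000/900 = 2.2222.
        SD[R] = 1.4907.
Step 4: Continuity-corrected z = (R - 0.5 - E[R]) / SD[R] = (7 - 0.5 - 6.0000) / 1.4907 = 0.3354.
Step 5: Two-sided p-value via normal approximation = 2*(1 - Phi(|z|)) = 0.737316.
Step 6: alpha = 0.05. fail to reject H0.

R = 7, z = 0.3354, p = 0.737316, fail to reject H0.


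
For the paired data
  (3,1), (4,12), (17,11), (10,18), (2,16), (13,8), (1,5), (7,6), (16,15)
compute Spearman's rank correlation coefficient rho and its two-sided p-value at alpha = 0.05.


Step 1: Rank x and y separately (midranks; no ties here).
rank(x): 3->3, 4->4, 17->9, 10->6, 2->2, 13->7, 1->1, 7->5, 16->8
rank(y): 1->1, 12->6, 11->5, 18->9, 16->8, 8->4, 5->2, 6->3, 15->7
Step 2: d_i = R_x(i) - R_y(i); compute d_i^2.
  (3-1)^2=4, (4-6)^2=4, (9-5)^2=16, (6-9)^2=9, (2-8)^2=36, (7-4)^2=9, (1-2)^2=1, (5-3)^2=4, (8-7)^2=1
sum(d^2) = 84.
Step 3: rho = 1 - 6*84 / (9*(9^2 - 1)) = 1 - 504/720 = 0.300000.
Step 4: Under H0, t = rho * sqrt((n-2)/(1-rho^2)) = 0.8321 ~ t(7).
Step 5: Two-sided p-value from the t-distribution with 7 df = 0.432845.
Step 6: alpha = 0.05. fail to reject H0.

rho = 0.3000, p = 0.432845, fail to reject H0 at alpha = 0.05.


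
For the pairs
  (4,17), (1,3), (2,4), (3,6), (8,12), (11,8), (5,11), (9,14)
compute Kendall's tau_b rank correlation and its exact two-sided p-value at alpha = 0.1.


Step 1: Enumerate the 28 unordered pairs (i,j) with i<j and classify each by sign(x_j-x_i) * sign(y_j-y_i).
  (1,2):dx=-3,dy=-14->C; (1,3):dx=-2,dy=-13->C; (1,4):dx=-1,dy=-11->C; (1,5):dx=+4,dy=-5->D
  (1,6):dx=+7,dy=-9->D; (1,7):dx=+1,dy=-6->D; (1,8):dx=+5,dy=-3->D; (2,3):dx=+1,dy=+1->C
  (2,4):dx=+2,dy=+3->C; (2,5):dx=+7,dy=+9->C; (2,6):dx=+10,dy=+5->C; (2,7):dx=+4,dy=+8->C
  (2,8):dx=+8,dy=+11->C; (3,4):dx=+1,dy=+2->C; (3,5):dx=+6,dy=+8->C; (3,6):dx=+9,dy=+4->C
  (3,7):dx=+3,dy=+7->C; (3,8):dx=+7,dy=+10->C; (4,5):dx=+5,dy=+6->C; (4,6):dx=+8,dy=+2->C
  (4,7):dx=+2,dy=+5->C; (4,8):dx=+6,dy=+8->C; (5,6):dx=+3,dy=-4->D; (5,7):dx=-3,dy=-1->C
  (5,8):dx=+1,dy=+2->C; (6,7):dx=-6,dy=+3->D; (6,8):dx=-2,dy=+6->D; (7,8):dx=+4,dy=+3->C
Step 2: C = 21, D = 7, total pairs = 28.
Step 3: tau = (C - D)/(n(n-1)/2) = (21 - 7)/28 = 0.500000.
Step 4: Exact two-sided p-value (enumerate n! = 40320 permutations of y under H0): p = 0.108681.
Step 5: alpha = 0.1. fail to reject H0.

tau_b = 0.5000 (C=21, D=7), p = 0.108681, fail to reject H0.


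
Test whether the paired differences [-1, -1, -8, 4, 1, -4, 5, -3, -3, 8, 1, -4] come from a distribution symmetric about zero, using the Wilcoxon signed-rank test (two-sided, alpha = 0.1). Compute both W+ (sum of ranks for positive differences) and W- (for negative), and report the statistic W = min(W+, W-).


Step 1: Drop any zero differences (none here) and take |d_i|.
|d| = [1, 1, 8, 4, 1, 4, 5, 3, 3, 8, 1, 4]
Step 2: Midrank |d_i| (ties get averaged ranks).
ranks: |1|->2.5, |1|->2.5, |8|->11.5, |4|->8, |1|->2.5, |4|->8, |5|->10, |3|->5.5, |3|->5.5, |8|->11.5, |1|->2.5, |4|->8
Step 3: Attach original signs; sum ranks with positive sign and with negative sign.
W+ = 8 + 2.5 + 10 + 11.5 + 2.5 = 34.5
W- = 2.5 + 2.5 + 11.5 + 8 + 5.5 + 5.5 + 8 = 43.5
(Check: W+ + W- = 78 should equal n(n+1)/2 = 78.)
Step 4: Test statistic W = min(W+, W-) = 34.5.
Step 5: Ties in |d|, so use the tie-corrected normal approximation.
        E[W] = n(n+1)/4 = 12*13/4 = 39.
        Tie groups: |d|=1 (t=4), |d|=3 (t=2), |d|=4 (t=3), |d|=8 (t=2); sum(t^3 - t) = 96.
        Var[W] = n(n+1)(2n+1)/24 - sum(t^3-t)/48 = 3900/24 - 96/48 = 160.5.
        z = (W - E[W]) / sqrt(Var[W]) = (34.5 - 39) / 12.6689 = -0.3552.
        Two-sided p = 2*Phi(z) = 0.722439.
Step 6: alpha = 0.1. fail to reject H0.

W+ = 34.5, W- = 43.5, W = min = 34.5, p = 0.722439, fail to reject H0.


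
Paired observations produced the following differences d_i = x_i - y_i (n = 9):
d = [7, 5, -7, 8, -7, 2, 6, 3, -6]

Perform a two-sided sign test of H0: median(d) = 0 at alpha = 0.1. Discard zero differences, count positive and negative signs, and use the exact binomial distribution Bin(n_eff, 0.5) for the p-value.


Step 1: Discard zero differences. Original n = 9; n_eff = number of nonzero differences = 9.
Nonzero differences (with sign): +7, +5, -7, +8, -7, +2, +6, +3, -6
Step 2: Count signs: positive = 6, negative = 3.
Step 3: Under H0: P(positive) = 0.5, so the number of positives S ~ Bin(9, 0.5).
Step 4: Two-sided exact p-value = sum of Bin(9,0.5) probabilities at or below the observed probability = 0.507812.
Step 5: alpha = 0.1. fail to reject H0.

n_eff = 9, pos = 6, neg = 3, p = 0.507812, fail to reject H0.


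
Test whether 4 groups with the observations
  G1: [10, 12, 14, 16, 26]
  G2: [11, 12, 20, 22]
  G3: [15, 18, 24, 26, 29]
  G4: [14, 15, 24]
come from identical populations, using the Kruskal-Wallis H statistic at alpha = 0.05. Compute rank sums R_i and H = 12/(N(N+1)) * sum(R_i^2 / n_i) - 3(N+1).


Step 1: Combine all N = 17 observations and assign midranks.
sorted (value, group, rank): (10,G1,1), (11,G2,2), (12,G1,3.5), (12,G2,3.5), (14,G1,5.5), (14,G4,5.5), (15,G3,7.5), (15,G4,7.5), (16,G1,9), (18,G3,10), (20,G2,11), (22,G2,12), (24,G3,13.5), (24,G4,13.5), (26,G1,15.5), (26,G3,15.5), (29,G3,17)
Step 2: Sum ranks within each group.
R_1 = 34.5 (n_1 = 5)
R_2 = 28.5 (n_2 = 4)
R_3 = 63.5 (n_3 = 5)
R_4 = 26.5 (n_4 = 3)
Step 3: H = 12/(N(N+1)) * sum(R_i^2/n_i) - 3(N+1)
     = 12/(17*18) * (34.5^2/5 + 28.5^2/4 + 63.5^2/5 + 26.5^2/3) - 3*18
     = 0.039216 * 1481.65 - 54
     = 4.103758.
Step 4: Ties present; correction factor C = 1 - 30/(17^3 - 17) = 0.993873. Corrected H = 4.103758 / 0.993873 = 4.129059.
Step 5: Under H0, H ~ chi^2(3); p-value = 0.247861.
Step 6: alpha = 0.05. fail to reject H0.

H = 4.1291, df = 3, p = 0.247861, fail to reject H0.


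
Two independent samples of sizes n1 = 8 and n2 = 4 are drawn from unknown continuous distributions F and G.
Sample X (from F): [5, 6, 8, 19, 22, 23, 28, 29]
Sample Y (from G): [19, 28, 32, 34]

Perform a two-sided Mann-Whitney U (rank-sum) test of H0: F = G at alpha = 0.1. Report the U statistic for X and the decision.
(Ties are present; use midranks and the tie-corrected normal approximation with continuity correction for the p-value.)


Step 1: Combine and sort all 12 observations; assign midranks.
sorted (value, group): (5,X), (6,X), (8,X), (19,X), (19,Y), (22,X), (23,X), (28,X), (28,Y), (29,X), (32,Y), (34,Y)
ranks: 5->1, 6->2, 8->3, 19->4.5, 19->4.5, 22->6, 23->7, 28->8.5, 28->8.5, 29->10, 32->11, 34->12
Step 2: Rank sum for X: R1 = 1 + 2 + 3 + 4.5 + 6 + 7 + 8.5 + 10 = 42.
Step 3: U_X = R1 - n1(n1+1)/2 = 42 - 8*9/2 = 42 - 36 = 6.
       U_Y = n1*n2 - U_X = 32 - 6 = 26.
Step 4: Ties are present, so use the tie-corrected normal approximation (with continuity correction) for the p-value.
Step 5: p-value = 0.105412; compare to alpha = 0.1. fail to reject H0.

U_X = 6, p = 0.105412, fail to reject H0 at alpha = 0.1.


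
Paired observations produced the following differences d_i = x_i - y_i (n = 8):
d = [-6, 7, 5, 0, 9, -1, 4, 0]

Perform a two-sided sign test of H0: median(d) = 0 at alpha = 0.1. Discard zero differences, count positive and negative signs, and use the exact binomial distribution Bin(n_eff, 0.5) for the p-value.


Step 1: Discard zero differences. Original n = 8; n_eff = number of nonzero differences = 6.
Nonzero differences (with sign): -6, +7, +5, +9, -1, +4
Step 2: Count signs: positive = 4, negative = 2.
Step 3: Under H0: P(positive) = 0.5, so the number of positives S ~ Bin(6, 0.5).
Step 4: Two-sided exact p-value = sum of Bin(6,0.5) probabilities at or below the observed probability = 0.687500.
Step 5: alpha = 0.1. fail to reject H0.

n_eff = 6, pos = 4, neg = 2, p = 0.687500, fail to reject H0.


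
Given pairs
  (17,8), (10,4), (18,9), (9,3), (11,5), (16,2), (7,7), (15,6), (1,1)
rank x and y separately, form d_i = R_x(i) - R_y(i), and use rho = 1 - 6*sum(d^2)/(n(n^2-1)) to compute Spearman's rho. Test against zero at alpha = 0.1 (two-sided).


Step 1: Rank x and y separately (midranks; no ties here).
rank(x): 17->8, 10->4, 18->9, 9->3, 11->5, 16->7, 7->2, 15->6, 1->1
rank(y): 8->8, 4->4, 9->9, 3->3, 5->5, 2->2, 7->7, 6->6, 1->1
Step 2: d_i = R_x(i) - R_y(i); compute d_i^2.
  (8-8)^2=0, (4-4)^2=0, (9-9)^2=0, (3-3)^2=0, (5-5)^2=0, (7-2)^2=25, (2-7)^2=25, (6-6)^2=0, (1-1)^2=0
sum(d^2) = 50.
Step 3: rho = 1 - 6*50 / (9*(9^2 - 1)) = 1 - 300/720 = 0.583333.
Step 4: Under H0, t = rho * sqrt((n-2)/(1-rho^2)) = 1.9001 ~ t(7).
Step 5: Two-sided p-value from the t-distribution with 7 df = 0.099186.
Step 6: alpha = 0.1. reject H0.

rho = 0.5833, p = 0.099186, reject H0 at alpha = 0.1.


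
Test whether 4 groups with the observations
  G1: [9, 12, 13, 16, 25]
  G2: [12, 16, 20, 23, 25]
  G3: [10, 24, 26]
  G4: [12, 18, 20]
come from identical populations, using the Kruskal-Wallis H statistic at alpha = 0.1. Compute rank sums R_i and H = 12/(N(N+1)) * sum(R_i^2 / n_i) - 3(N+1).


Step 1: Combine all N = 16 observations and assign midranks.
sorted (value, group, rank): (9,G1,1), (10,G3,2), (12,G1,4), (12,G2,4), (12,G4,4), (13,G1,6), (16,G1,7.5), (16,G2,7.5), (18,G4,9), (20,G2,10.5), (20,G4,10.5), (23,G2,12), (24,G3,13), (25,G1,14.5), (25,G2,14.5), (26,G3,16)
Step 2: Sum ranks within each group.
R_1 = 33 (n_1 = 5)
R_2 = 48.5 (n_2 = 5)
R_3 = 31 (n_3 = 3)
R_4 = 23.5 (n_4 = 3)
Step 3: H = 12/(N(N+1)) * sum(R_i^2/n_i) - 3(N+1)
     = 12/(16*17) * (33^2/5 + 48.5^2/5 + 31^2/3 + 23.5^2/3) - 3*17
     = 0.044118 * 1192.67 - 51
     = 1.617647.
Step 4: Ties present; correction factor C = 1 - 42/(16^3 - 16) = 0.989706. Corrected H = 1.617647 / 0.989706 = 1.634473.
Step 5: Under H0, H ~ chi^2(3); p-value = 0.651599.
Step 6: alpha = 0.1. fail to reject H0.

H = 1.6345, df = 3, p = 0.651599, fail to reject H0.


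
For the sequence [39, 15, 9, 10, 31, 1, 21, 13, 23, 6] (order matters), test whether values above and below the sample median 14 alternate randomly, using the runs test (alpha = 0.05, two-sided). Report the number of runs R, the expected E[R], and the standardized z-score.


Step 1: Compute median = 14; label A = above, B = below.
Labels in order: AABBABABAB  (n_A = 5, n_B = 5)
Step 2: Count runs R = 8.
Step 3: Under H0 (random ordering), E[R] = 2*n_A*n_B/(n_A+n_B) + 1 = 2*5*5/10 + 1 = 6.0000.
        Var[R] = 2*n_A*n_B*(2*n_A*n_B - n_A - n_B) / ((n_A+n_B)^2 * (n_A+n_B-1)) = 2000/900 = 2.2222.
        SD[R] = 1.4907.
Step 4: Continuity-corrected z = (R - 0.5 - E[R]) / SD[R] = (8 - 0.5 - 6.0000) / 1.4907 = 1.0062.
Step 5: Two-sided p-value via normal approximation = 2*(1 - Phi(|z|)) = 0.314305.
Step 6: alpha = 0.05. fail to reject H0.

R = 8, z = 1.0062, p = 0.314305, fail to reject H0.


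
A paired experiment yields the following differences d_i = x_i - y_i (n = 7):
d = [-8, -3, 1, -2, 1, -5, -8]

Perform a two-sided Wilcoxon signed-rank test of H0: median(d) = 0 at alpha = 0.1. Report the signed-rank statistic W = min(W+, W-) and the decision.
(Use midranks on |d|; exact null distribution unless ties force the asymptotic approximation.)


Step 1: Drop any zero differences (none here) and take |d_i|.
|d| = [8, 3, 1, 2, 1, 5, 8]
Step 2: Midrank |d_i| (ties get averaged ranks).
ranks: |8|->6.5, |3|->4, |1|->1.5, |2|->3, |1|->1.5, |5|->5, |8|->6.5
Step 3: Attach original signs; sum ranks with positive sign and with negative sign.
W+ = 1.5 + 1.5 = 3
W- = 6.5 + 4 + 3 + 5 + 6.5 = 25
(Check: W+ + W- = 28 should equal n(n+1)/2 = 28.)
Step 4: Test statistic W = min(W+, W-) = 3.
Step 5: Ties in |d|, so use the tie-corrected normal approximation.
        E[W] = n(n+1)/4 = 7*8/4 = 14.
        Tie groups: |d|=1 (t=2), |d|=8 (t=2); sum(t^3 - t) = 12.
        Var[W] = n(n+1)(2n+1)/24 - sum(t^3-t)/48 = 840/24 - 12/48 = 34.75.
        z = (W - E[W]) / sqrt(Var[W]) = (3 - 14) / 5.8949 = -1.8660.
        Two-sided p = 2*Phi(z) = 0.062039.
Step 6: alpha = 0.1. reject H0.

W+ = 3, W- = 25, W = min = 3, p = 0.062039, reject H0.


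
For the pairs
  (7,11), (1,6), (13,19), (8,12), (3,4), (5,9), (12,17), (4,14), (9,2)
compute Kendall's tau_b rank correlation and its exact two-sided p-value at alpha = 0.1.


Step 1: Enumerate the 36 unordered pairs (i,j) with i<j and classify each by sign(x_j-x_i) * sign(y_j-y_i).
  (1,2):dx=-6,dy=-5->C; (1,3):dx=+6,dy=+8->C; (1,4):dx=+1,dy=+1->C; (1,5):dx=-4,dy=-7->C
  (1,6):dx=-2,dy=-2->C; (1,7):dx=+5,dy=+6->C; (1,8):dx=-3,dy=+3->D; (1,9):dx=+2,dy=-9->D
  (2,3):dx=+12,dy=+13->C; (2,4):dx=+7,dy=+6->C; (2,5):dx=+2,dy=-2->D; (2,6):dx=+4,dy=+3->C
  (2,7):dx=+11,dy=+11->C; (2,8):dx=+3,dy=+8->C; (2,9):dx=+8,dy=-4->D; (3,4):dx=-5,dy=-7->C
  (3,5):dx=-10,dy=-15->C; (3,6):dx=-8,dy=-10->C; (3,7):dx=-1,dy=-2->C; (3,8):dx=-9,dy=-5->C
  (3,9):dx=-4,dy=-17->C; (4,5):dx=-5,dy=-8->C; (4,6):dx=-3,dy=-3->C; (4,7):dx=+4,dy=+5->C
  (4,8):dx=-4,dy=+2->D; (4,9):dx=+1,dy=-10->D; (5,6):dx=+2,dy=+5->C; (5,7):dx=+9,dy=+13->C
  (5,8):dx=+1,dy=+10->C; (5,9):dx=+6,dy=-2->D; (6,7):dx=+7,dy=+8->C; (6,8):dx=-1,dy=+5->D
  (6,9):dx=+4,dy=-7->D; (7,8):dx=-8,dy=-3->C; (7,9):dx=-3,dy=-15->C; (8,9):dx=+5,dy=-12->D
Step 2: C = 26, D = 10, total pairs = 36.
Step 3: tau = (C - D)/(n(n-1)/2) = (26 - 10)/36 = 0.444444.
Step 4: Exact two-sided p-value (enumerate n! = 362880 permutations of y under H0): p = 0.119439.
Step 5: alpha = 0.1. fail to reject H0.

tau_b = 0.4444 (C=26, D=10), p = 0.119439, fail to reject H0.


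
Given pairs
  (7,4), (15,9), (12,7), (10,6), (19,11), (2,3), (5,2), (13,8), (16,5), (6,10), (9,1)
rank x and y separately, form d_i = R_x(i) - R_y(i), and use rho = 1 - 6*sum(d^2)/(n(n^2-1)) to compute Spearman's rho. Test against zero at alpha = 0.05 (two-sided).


Step 1: Rank x and y separately (midranks; no ties here).
rank(x): 7->4, 15->9, 12->7, 10->6, 19->11, 2->1, 5->2, 13->8, 16->10, 6->3, 9->5
rank(y): 4->4, 9->9, 7->7, 6->6, 11->11, 3->3, 2->2, 8->8, 5->5, 10->10, 1->1
Step 2: d_i = R_x(i) - R_y(i); compute d_i^2.
  (4-4)^2=0, (9-9)^2=0, (7-7)^2=0, (6-6)^2=0, (11-11)^2=0, (1-3)^2=4, (2-2)^2=0, (8-8)^2=0, (10-5)^2=25, (3-10)^2=49, (5-1)^2=16
sum(d^2) = 94.
Step 3: rho = 1 - 6*94 / (11*(11^2 - 1)) = 1 - 564/1320 = 0.572727.
Step 4: Under H0, t = rho * sqrt((n-2)/(1-rho^2)) = 2.0960 ~ t(9).
Step 5: Two-sided p-value from the t-distribution with 9 df = 0.065543.
Step 6: alpha = 0.05. fail to reject H0.

rho = 0.5727, p = 0.065543, fail to reject H0 at alpha = 0.05.


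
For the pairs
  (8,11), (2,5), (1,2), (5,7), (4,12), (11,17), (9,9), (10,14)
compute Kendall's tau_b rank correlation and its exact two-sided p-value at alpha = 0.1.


Step 1: Enumerate the 28 unordered pairs (i,j) with i<j and classify each by sign(x_j-x_i) * sign(y_j-y_i).
  (1,2):dx=-6,dy=-6->C; (1,3):dx=-7,dy=-9->C; (1,4):dx=-3,dy=-4->C; (1,5):dx=-4,dy=+1->D
  (1,6):dx=+3,dy=+6->C; (1,7):dx=+1,dy=-2->D; (1,8):dx=+2,dy=+3->C; (2,3):dx=-1,dy=-3->C
  (2,4):dx=+3,dy=+2->C; (2,5):dx=+2,dy=+7->C; (2,6):dx=+9,dy=+12->C; (2,7):dx=+7,dy=+4->C
  (2,8):dx=+8,dy=+9->C; (3,4):dx=+4,dy=+5->C; (3,5):dx=+3,dy=+10->C; (3,6):dx=+10,dy=+15->C
  (3,7):dx=+8,dy=+7->C; (3,8):dx=+9,dy=+12->C; (4,5):dx=-1,dy=+5->D; (4,6):dx=+6,dy=+10->C
  (4,7):dx=+4,dy=+2->C; (4,8):dx=+5,dy=+7->C; (5,6):dx=+7,dy=+5->C; (5,7):dx=+5,dy=-3->D
  (5,8):dx=+6,dy=+2->C; (6,7):dx=-2,dy=-8->C; (6,8):dx=-1,dy=-3->C; (7,8):dx=+1,dy=+5->C
Step 2: C = 24, D = 4, total pairs = 28.
Step 3: tau = (C - D)/(n(n-1)/2) = (24 - 4)/28 = 0.714286.
Step 4: Exact two-sided p-value (enumerate n! = 40320 permutations of y under H0): p = 0.014137.
Step 5: alpha = 0.1. reject H0.

tau_b = 0.7143 (C=24, D=4), p = 0.014137, reject H0.


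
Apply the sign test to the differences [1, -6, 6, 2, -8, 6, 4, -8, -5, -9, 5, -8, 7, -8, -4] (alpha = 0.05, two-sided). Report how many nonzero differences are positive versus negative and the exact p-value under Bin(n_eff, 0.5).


Step 1: Discard zero differences. Original n = 15; n_eff = number of nonzero differences = 15.
Nonzero differences (with sign): +1, -6, +6, +2, -8, +6, +4, -8, -5, -9, +5, -8, +7, -8, -4
Step 2: Count signs: positive = 7, negative = 8.
Step 3: Under H0: P(positive) = 0.5, so the number of positives S ~ Bin(15, 0.5).
Step 4: Two-sided exact p-value = sum of Bin(15,0.5) probabilities at or below the observed probability = 1.000000.
Step 5: alpha = 0.05. fail to reject H0.

n_eff = 15, pos = 7, neg = 8, p = 1.000000, fail to reject H0.


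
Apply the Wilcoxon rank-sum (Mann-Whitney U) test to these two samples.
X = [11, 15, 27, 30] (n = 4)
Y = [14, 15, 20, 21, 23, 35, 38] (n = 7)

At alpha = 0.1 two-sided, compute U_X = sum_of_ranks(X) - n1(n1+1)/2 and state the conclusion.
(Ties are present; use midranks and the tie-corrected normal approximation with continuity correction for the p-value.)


Step 1: Combine and sort all 11 observations; assign midranks.
sorted (value, group): (11,X), (14,Y), (15,X), (15,Y), (20,Y), (21,Y), (23,Y), (27,X), (30,X), (35,Y), (38,Y)
ranks: 11->1, 14->2, 15->3.5, 15->3.5, 20->5, 21->6, 23->7, 27->8, 30->9, 35->10, 38->11
Step 2: Rank sum for X: R1 = 1 + 3.5 + 8 + 9 = 21.5.
Step 3: U_X = R1 - n1(n1+1)/2 = 21.5 - 4*5/2 = 21.5 - 10 = 11.5.
       U_Y = n1*n2 - U_X = 28 - 11.5 = 16.5.
Step 4: Ties are present, so use the tie-corrected normal approximation (with continuity correction) for the p-value.
Step 5: p-value = 0.704817; compare to alpha = 0.1. fail to reject H0.

U_X = 11.5, p = 0.704817, fail to reject H0 at alpha = 0.1.


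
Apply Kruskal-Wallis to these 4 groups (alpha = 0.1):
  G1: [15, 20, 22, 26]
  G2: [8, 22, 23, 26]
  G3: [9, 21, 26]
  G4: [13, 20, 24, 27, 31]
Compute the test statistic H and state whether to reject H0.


Step 1: Combine all N = 16 observations and assign midranks.
sorted (value, group, rank): (8,G2,1), (9,G3,2), (13,G4,3), (15,G1,4), (20,G1,5.5), (20,G4,5.5), (21,G3,7), (22,G1,8.5), (22,G2,8.5), (23,G2,10), (24,G4,11), (26,G1,13), (26,G2,13), (26,G3,13), (27,G4,15), (31,G4,16)
Step 2: Sum ranks within each group.
R_1 = 31 (n_1 = 4)
R_2 = 32.5 (n_2 = 4)
R_3 = 22 (n_3 = 3)
R_4 = 50.5 (n_4 = 5)
Step 3: H = 12/(N(N+1)) * sum(R_i^2/n_i) - 3(N+1)
     = 12/(16*17) * (31^2/4 + 32.5^2/4 + 22^2/3 + 50.5^2/5) - 3*17
     = 0.044118 * 1175.7 - 51
     = 0.868934.
Step 4: Ties present; correction factor C = 1 - 36/(16^3 - 16) = 0.991176. Corrected H = 0.868934 / 0.991176 = 0.876669.
Step 5: Under H0, H ~ chi^2(3); p-value = 0.831054.
Step 6: alpha = 0.1. fail to reject H0.

H = 0.8767, df = 3, p = 0.831054, fail to reject H0.


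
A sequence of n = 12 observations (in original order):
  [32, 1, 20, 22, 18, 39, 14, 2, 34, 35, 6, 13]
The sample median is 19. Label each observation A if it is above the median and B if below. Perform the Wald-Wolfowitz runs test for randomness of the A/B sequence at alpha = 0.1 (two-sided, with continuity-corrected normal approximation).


Step 1: Compute median = 19; label A = above, B = below.
Labels in order: ABAABABBAABB  (n_A = 6, n_B = 6)
Step 2: Count runs R = 8.
Step 3: Under H0 (random ordering), E[R] = 2*n_A*n_B/(n_A+n_B) + 1 = 2*6*6/12 + 1 = 7.0000.
        Var[R] = 2*n_A*n_B*(2*n_A*n_B - n_A - n_B) / ((n_A+n_B)^2 * (n_A+n_B-1)) = 4320/1584 = 2.7273.
        SD[R] = 1.6514.
Step 4: Continuity-corrected z = (R - 0.5 - E[R]) / SD[R] = (8 - 0.5 - 7.0000) / 1.6514 = 0.3028.
Step 5: Two-sided p-value via normal approximation = 2*(1 - Phi(|z|)) = 0.762069.
Step 6: alpha = 0.1. fail to reject H0.

R = 8, z = 0.3028, p = 0.762069, fail to reject H0.


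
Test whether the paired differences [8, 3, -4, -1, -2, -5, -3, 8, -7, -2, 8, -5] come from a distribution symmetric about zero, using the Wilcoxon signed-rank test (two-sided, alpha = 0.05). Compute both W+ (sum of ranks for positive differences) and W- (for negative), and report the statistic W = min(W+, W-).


Step 1: Drop any zero differences (none here) and take |d_i|.
|d| = [8, 3, 4, 1, 2, 5, 3, 8, 7, 2, 8, 5]
Step 2: Midrank |d_i| (ties get averaged ranks).
ranks: |8|->11, |3|->4.5, |4|->6, |1|->1, |2|->2.5, |5|->7.5, |3|->4.5, |8|->11, |7|->9, |2|->2.5, |8|->11, |5|->7.5
Step 3: Attach original signs; sum ranks with positive sign and with negative sign.
W+ = 11 + 4.5 + 11 + 11 = 37.5
W- = 6 + 1 + 2.5 + 7.5 + 4.5 + 9 + 2.5 + 7.5 = 40.5
(Check: W+ + W- = 78 should equal n(n+1)/2 = 78.)
Step 4: Test statistic W = min(W+, W-) = 37.5.
Step 5: Ties in |d|, so use the tie-corrected normal approximation.
        E[W] = n(n+1)/4 = 12*13/4 = 39.
        Tie groups: |d|=2 (t=2), |d|=3 (t=2), |d|=5 (t=2), |d|=8 (t=3); sum(t^3 - t) = 42.
        Var[W] = n(n+1)(2n+1)/24 - sum(t^3-t)/48 = 3900/24 - 42/48 = 161.625.
        z = (W - E[W]) / sqrt(Var[W]) = (37.5 - 39) / 12.7132 = -0.1180.
        Two-sided p = 2*Phi(z) = 0.906077.
Step 6: alpha = 0.05. fail to reject H0.

W+ = 37.5, W- = 40.5, W = min = 37.5, p = 0.906077, fail to reject H0.


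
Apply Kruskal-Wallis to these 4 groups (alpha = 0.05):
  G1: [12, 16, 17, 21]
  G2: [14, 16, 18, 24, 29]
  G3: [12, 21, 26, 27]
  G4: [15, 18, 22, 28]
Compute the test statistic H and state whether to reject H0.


Step 1: Combine all N = 17 observations and assign midranks.
sorted (value, group, rank): (12,G1,1.5), (12,G3,1.5), (14,G2,3), (15,G4,4), (16,G1,5.5), (16,G2,5.5), (17,G1,7), (18,G2,8.5), (18,G4,8.5), (21,G1,10.5), (21,G3,10.5), (22,G4,12), (24,G2,13), (26,G3,14), (27,G3,15), (28,G4,16), (29,G2,17)
Step 2: Sum ranks within each group.
R_1 = 24.5 (n_1 = 4)
R_2 = 47 (n_2 = 5)
R_3 = 41 (n_3 = 4)
R_4 = 40.5 (n_4 = 4)
Step 3: H = 12/(N(N+1)) * sum(R_i^2/n_i) - 3(N+1)
     = 12/(17*18) * (24.5^2/4 + 47^2/5 + 41^2/4 + 40.5^2/4) - 3*18
     = 0.039216 * 1422.17 - 54
     = 1.771569.
Step 4: Ties present; correction factor C = 1 - 24/(17^3 - 17) = 0.995098. Corrected H = 1.771569 / 0.995098 = 1.780296.
Step 5: Under H0, H ~ chi^2(3); p-value = 0.619232.
Step 6: alpha = 0.05. fail to reject H0.

H = 1.7803, df = 3, p = 0.619232, fail to reject H0.


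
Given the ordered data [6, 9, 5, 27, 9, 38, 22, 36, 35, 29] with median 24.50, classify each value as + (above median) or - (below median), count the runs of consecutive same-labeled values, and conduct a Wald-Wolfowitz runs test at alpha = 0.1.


Step 1: Compute median = 24.50; label A = above, B = below.
Labels in order: BBBABABAAA  (n_A = 5, n_B = 5)
Step 2: Count runs R = 6.
Step 3: Under H0 (random ordering), E[R] = 2*n_A*n_B/(n_A+n_B) + 1 = 2*5*5/10 + 1 = 6.0000.
        Var[R] = 2*n_A*n_B*(2*n_A*n_B - n_A - n_B) / ((n_A+n_B)^2 * (n_A+n_B-1)) = 2000/900 = 2.2222.
        SD[R] = 1.4907.
Step 4: R = E[R], so z = 0 with no continuity correction.
Step 5: Two-sided p-value via normal approximation = 2*(1 - Phi(|z|)) = 1.000000.
Step 6: alpha = 0.1. fail to reject H0.

R = 6, z = 0.0000, p = 1.000000, fail to reject H0.


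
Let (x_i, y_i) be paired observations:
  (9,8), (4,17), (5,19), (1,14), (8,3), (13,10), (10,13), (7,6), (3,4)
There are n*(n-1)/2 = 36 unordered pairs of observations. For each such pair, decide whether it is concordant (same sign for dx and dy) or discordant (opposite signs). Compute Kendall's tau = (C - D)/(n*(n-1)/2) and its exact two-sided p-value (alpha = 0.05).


Step 1: Enumerate the 36 unordered pairs (i,j) with i<j and classify each by sign(x_j-x_i) * sign(y_j-y_i).
  (1,2):dx=-5,dy=+9->D; (1,3):dx=-4,dy=+11->D; (1,4):dx=-8,dy=+6->D; (1,5):dx=-1,dy=-5->C
  (1,6):dx=+4,dy=+2->C; (1,7):dx=+1,dy=+5->C; (1,8):dx=-2,dy=-2->C; (1,9):dx=-6,dy=-4->C
  (2,3):dx=+1,dy=+2->C; (2,4):dx=-3,dy=-3->C; (2,5):dx=+4,dy=-14->D; (2,6):dx=+9,dy=-7->D
  (2,7):dx=+6,dy=-4->D; (2,8):dx=+3,dy=-11->D; (2,9):dx=-1,dy=-13->C; (3,4):dx=-4,dy=-5->C
  (3,5):dx=+3,dy=-16->D; (3,6):dx=+8,dy=-9->D; (3,7):dx=+5,dy=-6->D; (3,8):dx=+2,dy=-13->D
  (3,9):dx=-2,dy=-15->C; (4,5):dx=+7,dy=-11->D; (4,6):dx=+12,dy=-4->D; (4,7):dx=+9,dy=-1->D
  (4,8):dx=+6,dy=-8->D; (4,9):dx=+2,dy=-10->D; (5,6):dx=+5,dy=+7->C; (5,7):dx=+2,dy=+10->C
  (5,8):dx=-1,dy=+3->D; (5,9):dx=-5,dy=+1->D; (6,7):dx=-3,dy=+3->D; (6,8):dx=-6,dy=-4->C
  (6,9):dx=-10,dy=-6->C; (7,8):dx=-3,dy=-7->C; (7,9):dx=-7,dy=-9->C; (8,9):dx=-4,dy=-2->C
Step 2: C = 17, D = 19, total pairs = 36.
Step 3: tau = (C - D)/(n(n-1)/2) = (17 - 19)/36 = -0.055556.
Step 4: Exact two-sided p-value (enumerate n! = 362880 permutations of y under H0): p = 0.919455.
Step 5: alpha = 0.05. fail to reject H0.

tau_b = -0.0556 (C=17, D=19), p = 0.919455, fail to reject H0.


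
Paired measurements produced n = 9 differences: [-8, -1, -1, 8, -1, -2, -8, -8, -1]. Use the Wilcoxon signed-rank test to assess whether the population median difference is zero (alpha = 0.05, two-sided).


Step 1: Drop any zero differences (none here) and take |d_i|.
|d| = [8, 1, 1, 8, 1, 2, 8, 8, 1]
Step 2: Midrank |d_i| (ties get averaged ranks).
ranks: |8|->7.5, |1|->2.5, |1|->2.5, |8|->7.5, |1|->2.5, |2|->5, |8|->7.5, |8|->7.5, |1|->2.5
Step 3: Attach original signs; sum ranks with positive sign and with negative sign.
W+ = 7.5 = 7.5
W- = 7.5 + 2.5 + 2.5 + 2.5 + 5 + 7.5 + 7.5 + 2.5 = 37.5
(Check: W+ + W- = 45 should equal n(n+1)/2 = 45.)
Step 4: Test statistic W = min(W+, W-) = 7.5.
Step 5: Ties in |d|, so use the tie-corrected normal approximation.
        E[W] = n(n+1)/4 = 9*10/4 = 22.5.
        Tie groups: |d|=1 (t=4), |d|=8 (t=4); sum(t^3 - t) = 120.
        Var[W] = n(n+1)(2n+1)/24 - sum(t^3-t)/48 = 1710/24 - 120/48 = 68.75.
        z = (W - E[W]) / sqrt(Var[W]) = (7.5 - 22.5) / 8.2916 = -1.8091.
        Two-sided p = 2*Phi(z) = 0.070440.
Step 6: alpha = 0.05. fail to reject H0.

W+ = 7.5, W- = 37.5, W = min = 7.5, p = 0.070440, fail to reject H0.


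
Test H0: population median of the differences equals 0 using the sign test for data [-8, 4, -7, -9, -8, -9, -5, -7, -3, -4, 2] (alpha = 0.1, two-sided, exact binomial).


Step 1: Discard zero differences. Original n = 11; n_eff = number of nonzero differences = 11.
Nonzero differences (with sign): -8, +4, -7, -9, -8, -9, -5, -7, -3, -4, +2
Step 2: Count signs: positive = 2, negative = 9.
Step 3: Under H0: P(positive) = 0.5, so the number of positives S ~ Bin(11, 0.5).
Step 4: Two-sided exact p-value = sum of Bin(11,0.5) probabilities at or below the observed probability = 0.065430.
Step 5: alpha = 0.1. reject H0.

n_eff = 11, pos = 2, neg = 9, p = 0.065430, reject H0.


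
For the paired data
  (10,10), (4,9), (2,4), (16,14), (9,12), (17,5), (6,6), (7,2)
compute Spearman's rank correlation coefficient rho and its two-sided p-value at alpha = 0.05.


Step 1: Rank x and y separately (midranks; no ties here).
rank(x): 10->6, 4->2, 2->1, 16->7, 9->5, 17->8, 6->3, 7->4
rank(y): 10->6, 9->5, 4->2, 14->8, 12->7, 5->3, 6->4, 2->1
Step 2: d_i = R_x(i) - R_y(i); compute d_i^2.
  (6-6)^2=0, (2-5)^2=9, (1-2)^2=1, (7-8)^2=1, (5-7)^2=4, (8-3)^2=25, (3-4)^2=1, (4-1)^2=9
sum(d^2) = 50.
Step 3: rho = 1 - 6*50 / (8*(8^2 - 1)) = 1 - 300/504 = 0.404762.
Step 4: Under H0, t = rho * sqrt((n-2)/(1-rho^2)) = 1.0842 ~ t(6).
Step 5: Two-sided p-value from the t-distribution with 6 df = 0.319889.
Step 6: alpha = 0.05. fail to reject H0.

rho = 0.4048, p = 0.319889, fail to reject H0 at alpha = 0.05.


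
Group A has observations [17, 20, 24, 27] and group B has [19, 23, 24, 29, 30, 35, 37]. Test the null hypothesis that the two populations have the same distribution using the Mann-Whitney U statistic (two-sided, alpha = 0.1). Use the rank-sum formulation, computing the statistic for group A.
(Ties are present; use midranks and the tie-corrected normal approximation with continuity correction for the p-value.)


Step 1: Combine and sort all 11 observations; assign midranks.
sorted (value, group): (17,X), (19,Y), (20,X), (23,Y), (24,X), (24,Y), (27,X), (29,Y), (30,Y), (35,Y), (37,Y)
ranks: 17->1, 19->2, 20->3, 23->4, 24->5.5, 24->5.5, 27->7, 29->8, 30->9, 35->10, 37->11
Step 2: Rank sum for X: R1 = 1 + 3 + 5.5 + 7 = 16.5.
Step 3: U_X = R1 - n1(n1+1)/2 = 16.5 - 4*5/2 = 16.5 - 10 = 6.5.
       U_Y = n1*n2 - U_X = 28 - 6.5 = 21.5.
Step 4: Ties are present, so use the tie-corrected normal approximation (with continuity correction) for the p-value.
Step 5: p-value = 0.184875; compare to alpha = 0.1. fail to reject H0.

U_X = 6.5, p = 0.184875, fail to reject H0 at alpha = 0.1.


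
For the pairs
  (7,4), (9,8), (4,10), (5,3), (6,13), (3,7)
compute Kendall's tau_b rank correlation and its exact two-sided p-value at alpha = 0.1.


Step 1: Enumerate the 15 unordered pairs (i,j) with i<j and classify each by sign(x_j-x_i) * sign(y_j-y_i).
  (1,2):dx=+2,dy=+4->C; (1,3):dx=-3,dy=+6->D; (1,4):dx=-2,dy=-1->C; (1,5):dx=-1,dy=+9->D
  (1,6):dx=-4,dy=+3->D; (2,3):dx=-5,dy=+2->D; (2,4):dx=-4,dy=-5->C; (2,5):dx=-3,dy=+5->D
  (2,6):dx=-6,dy=-1->C; (3,4):dx=+1,dy=-7->D; (3,5):dx=+2,dy=+3->C; (3,6):dx=-1,dy=-3->C
  (4,5):dx=+1,dy=+10->C; (4,6):dx=-2,dy=+4->D; (5,6):dx=-3,dy=-6->C
Step 2: C = 8, D = 7, total pairs = 15.
Step 3: tau = (C - D)/(n(n-1)/2) = (8 - 7)/15 = 0.066667.
Step 4: Exact two-sided p-value (enumerate n! = 720 permutations of y under H0): p = 1.000000.
Step 5: alpha = 0.1. fail to reject H0.

tau_b = 0.0667 (C=8, D=7), p = 1.000000, fail to reject H0.
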